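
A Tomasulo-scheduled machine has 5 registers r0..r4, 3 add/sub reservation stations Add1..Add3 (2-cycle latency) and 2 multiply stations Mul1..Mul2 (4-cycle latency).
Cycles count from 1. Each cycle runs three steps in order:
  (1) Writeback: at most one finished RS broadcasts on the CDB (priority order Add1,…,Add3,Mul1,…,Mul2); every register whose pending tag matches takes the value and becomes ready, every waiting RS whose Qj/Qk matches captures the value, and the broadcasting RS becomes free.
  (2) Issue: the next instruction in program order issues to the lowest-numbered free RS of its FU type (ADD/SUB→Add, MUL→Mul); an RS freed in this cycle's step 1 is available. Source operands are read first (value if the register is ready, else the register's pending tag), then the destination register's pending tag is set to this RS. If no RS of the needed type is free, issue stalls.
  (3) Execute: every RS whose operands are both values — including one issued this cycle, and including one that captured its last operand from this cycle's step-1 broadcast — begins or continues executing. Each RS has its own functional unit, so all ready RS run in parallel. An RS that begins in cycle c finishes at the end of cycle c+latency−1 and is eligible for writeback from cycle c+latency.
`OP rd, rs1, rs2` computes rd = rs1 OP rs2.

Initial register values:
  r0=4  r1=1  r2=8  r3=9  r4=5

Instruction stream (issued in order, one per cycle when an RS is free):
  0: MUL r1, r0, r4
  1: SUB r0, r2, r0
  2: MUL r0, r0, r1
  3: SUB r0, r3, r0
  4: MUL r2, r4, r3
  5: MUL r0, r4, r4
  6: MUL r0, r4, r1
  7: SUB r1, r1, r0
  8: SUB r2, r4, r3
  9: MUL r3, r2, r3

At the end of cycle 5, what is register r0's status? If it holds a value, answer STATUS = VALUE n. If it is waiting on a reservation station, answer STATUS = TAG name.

cycle 1: issue MUL r1<-Mul1 // r0:4,r1:Mul1,r2:8,r3:9,r4:5
cycle 2: issue SUB r0<-Add1 // r0:Add1,r1:Mul1,r2:8,r3:9,r4:5
cycle 3: issue MUL r0<-Mul2 // r0:Mul2,r1:Mul1,r2:8,r3:9,r4:5
cycle 4: CDB Add1=4; issue SUB r0<-Add1 // r0:Add1,r1:Mul1,r2:8,r3:9,r4:5
cycle 5: CDB Mul1=20; issue MUL r2<-Mul1 // r0:Add1,r1:20,r2:Mul1,r3:9,r4:5

STATUS = TAG Add1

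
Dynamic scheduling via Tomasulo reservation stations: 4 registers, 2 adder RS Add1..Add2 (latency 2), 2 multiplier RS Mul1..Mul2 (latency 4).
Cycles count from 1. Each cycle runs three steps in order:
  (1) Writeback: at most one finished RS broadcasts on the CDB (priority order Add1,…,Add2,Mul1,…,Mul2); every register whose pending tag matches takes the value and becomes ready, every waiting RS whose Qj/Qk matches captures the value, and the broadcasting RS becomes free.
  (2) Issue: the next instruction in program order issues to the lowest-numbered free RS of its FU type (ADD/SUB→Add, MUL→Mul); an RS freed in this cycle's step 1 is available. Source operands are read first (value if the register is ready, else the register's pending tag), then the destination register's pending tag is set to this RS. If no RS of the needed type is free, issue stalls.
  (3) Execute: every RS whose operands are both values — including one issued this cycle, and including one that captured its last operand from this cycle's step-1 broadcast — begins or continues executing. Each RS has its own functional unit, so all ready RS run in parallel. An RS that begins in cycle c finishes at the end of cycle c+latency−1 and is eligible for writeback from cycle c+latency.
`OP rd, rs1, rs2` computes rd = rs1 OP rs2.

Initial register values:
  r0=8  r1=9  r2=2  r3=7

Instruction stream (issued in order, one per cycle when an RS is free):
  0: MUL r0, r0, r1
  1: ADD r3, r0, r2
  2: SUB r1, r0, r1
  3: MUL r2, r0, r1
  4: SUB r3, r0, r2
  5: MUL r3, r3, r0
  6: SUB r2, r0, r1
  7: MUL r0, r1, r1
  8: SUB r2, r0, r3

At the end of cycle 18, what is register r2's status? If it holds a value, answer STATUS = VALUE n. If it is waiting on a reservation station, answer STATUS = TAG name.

c1: issue MUL r0<-Mul1 | r0:Mul1,r1:9,r2:2,r3:7
c2: issue ADD r3<-Add1 | r0:Mul1,r1:9,r2:2,r3:Add1
c3: issue SUB r1<-Add2 | r0:Mul1,r1:Add2,r2:2,r3:Add1
c4: issue MUL r2<-Mul2 | r0:Mul1,r1:Add2,r2:Mul2,r3:Add1
c5: CDB Mul1=72; stall | r0:72,r1:Add2,r2:Mul2,r3:Add1
c6: stall | r0:72,r1:Add2,r2:Mul2,r3:Add1
c7: CDB Add1=74; issue SUB r3<-Add1 | r0:72,r1:Add2,r2:Mul2,r3:Add1
c8: CDB Add2=63; issue MUL r3<-Mul1 | r0:72,r1:63,r2:Mul2,r3:Mul1
c9: issue SUB r2<-Add2 | r0:72,r1:63,r2:Add2,r3:Mul1
c10: stall | r0:72,r1:63,r2:Add2,r3:Mul1
c11: CDB Add2=9; stall | r0:72,r1:63,r2:9,r3:Mul1
c12: CDB Mul2=4536; issue MUL r0<-Mul2 | r0:Mul2,r1:63,r2:9,r3:Mul1
c13: issue SUB r2<-Add2 | r0:Mul2,r1:63,r2:Add2,r3:Mul1
c14: CDB Add1=-4464 | r0:Mul2,r1:63,r2:Add2,r3:Mul1
c15: - | r0:Mul2,r1:63,r2:Add2,r3:Mul1
c16: CDB Mul2=3969 | r0:3969,r1:63,r2:Add2,r3:Mul1
c17: - | r0:3969,r1:63,r2:Add2,r3:Mul1
c18: CDB Mul1=-321408 | r0:3969,r1:63,r2:Add2,r3:-321408

STATUS = TAG Add2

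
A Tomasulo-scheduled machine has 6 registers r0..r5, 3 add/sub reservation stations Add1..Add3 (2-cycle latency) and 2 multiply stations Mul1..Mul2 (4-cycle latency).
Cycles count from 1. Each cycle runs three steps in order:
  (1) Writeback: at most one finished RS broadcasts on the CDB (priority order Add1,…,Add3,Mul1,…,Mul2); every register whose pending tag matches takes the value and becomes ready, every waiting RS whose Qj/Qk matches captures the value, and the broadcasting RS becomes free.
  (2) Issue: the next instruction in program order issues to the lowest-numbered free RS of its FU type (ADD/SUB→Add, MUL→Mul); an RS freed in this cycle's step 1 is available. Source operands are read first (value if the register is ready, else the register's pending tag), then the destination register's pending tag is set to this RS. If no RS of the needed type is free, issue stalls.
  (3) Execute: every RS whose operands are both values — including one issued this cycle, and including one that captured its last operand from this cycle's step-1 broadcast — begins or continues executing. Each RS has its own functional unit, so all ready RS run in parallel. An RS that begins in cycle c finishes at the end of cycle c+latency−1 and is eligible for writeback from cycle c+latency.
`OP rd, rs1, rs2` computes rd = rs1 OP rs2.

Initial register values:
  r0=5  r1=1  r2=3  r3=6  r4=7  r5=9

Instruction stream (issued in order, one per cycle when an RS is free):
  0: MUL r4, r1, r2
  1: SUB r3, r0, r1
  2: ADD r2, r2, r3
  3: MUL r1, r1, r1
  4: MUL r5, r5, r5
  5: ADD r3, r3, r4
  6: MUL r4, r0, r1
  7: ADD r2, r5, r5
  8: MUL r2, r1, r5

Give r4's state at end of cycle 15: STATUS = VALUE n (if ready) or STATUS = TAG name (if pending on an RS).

cycle 1: issue MUL r4<-Mul1 // r0:5,r1:1,r2:3,r3:6,r4:Mul1,r5:9
cycle 2: issue SUB r3<-Add1 // r0:5,r1:1,r2:3,r3:Add1,r4:Mul1,r5:9
cycle 3: issue ADD r2<-Add2 // r0:5,r1:1,r2:Add2,r3:Add1,r4:Mul1,r5:9
cycle 4: CDB Add1=4; issue MUL r1<-Mul2 // r0:5,r1:Mul2,r2:Add2,r3:4,r4:Mul1,r5:9
cycle 5: CDB Mul1=3; issue MUL r5<-Mul1 // r0:5,r1:Mul2,r2:Add2,r3:4,r4:3,r5:Mul1
cycle 6: CDB Add2=7; issue ADD r3<-Add1 // r0:5,r1:Mul2,r2:7,r3:Add1,r4:3,r5:Mul1
cycle 7: stall // r0:5,r1:Mul2,r2:7,r3:Add1,r4:3,r5:Mul1
cycle 8: CDB Add1=7; stall // r0:5,r1:Mul2,r2:7,r3:7,r4:3,r5:Mul1
cycle 9: CDB Mul1=81; issue MUL r4<-Mul1 // r0:5,r1:Mul2,r2:7,r3:7,r4:Mul1,r5:81
cycle 10: CDB Mul2=1; issue ADD r2<-Add1 // r0:5,r1:1,r2:Add1,r3:7,r4:Mul1,r5:81
cycle 11: issue MUL r2<-Mul2 // r0:5,r1:1,r2:Mul2,r3:7,r4:Mul1,r5:81
cycle 12: CDB Add1=162 // r0:5,r1:1,r2:Mul2,r3:7,r4:Mul1,r5:81
cycle 13: - // r0:5,r1:1,r2:Mul2,r3:7,r4:Mul1,r5:81
cycle 14: CDB Mul1=5 // r0:5,r1:1,r2:Mul2,r3:7,r4:5,r5:81
cycle 15: CDB Mul2=81 // r0:5,r1:1,r2:81,r3:7,r4:5,r5:81

STATUS = VALUE 5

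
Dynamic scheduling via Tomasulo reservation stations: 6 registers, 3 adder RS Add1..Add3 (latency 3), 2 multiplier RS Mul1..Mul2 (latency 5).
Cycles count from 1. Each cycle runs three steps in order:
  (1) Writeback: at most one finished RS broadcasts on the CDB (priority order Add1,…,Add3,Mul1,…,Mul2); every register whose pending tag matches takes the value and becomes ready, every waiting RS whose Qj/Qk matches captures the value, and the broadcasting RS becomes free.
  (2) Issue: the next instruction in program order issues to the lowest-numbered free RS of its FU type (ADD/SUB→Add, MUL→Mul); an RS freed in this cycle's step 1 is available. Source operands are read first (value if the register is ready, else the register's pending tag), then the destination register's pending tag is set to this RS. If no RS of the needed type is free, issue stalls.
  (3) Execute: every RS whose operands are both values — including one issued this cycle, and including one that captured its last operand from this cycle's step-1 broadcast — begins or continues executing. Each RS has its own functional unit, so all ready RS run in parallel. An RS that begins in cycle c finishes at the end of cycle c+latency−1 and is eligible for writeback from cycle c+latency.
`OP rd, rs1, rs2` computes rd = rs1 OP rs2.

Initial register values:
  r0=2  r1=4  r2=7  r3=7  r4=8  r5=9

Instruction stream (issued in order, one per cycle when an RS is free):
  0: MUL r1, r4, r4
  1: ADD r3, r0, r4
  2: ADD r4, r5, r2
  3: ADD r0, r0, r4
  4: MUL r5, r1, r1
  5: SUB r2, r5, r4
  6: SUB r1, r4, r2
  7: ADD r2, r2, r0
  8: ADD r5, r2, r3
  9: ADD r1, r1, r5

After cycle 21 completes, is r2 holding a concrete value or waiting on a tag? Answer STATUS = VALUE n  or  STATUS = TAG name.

STATUS = VALUE 4098

c1: issue MUL r1<-Mul1 | r0:2,r1:Mul1,r2:7,r3:7,r4:8,r5:9
c2: issue ADD r3<-Add1 | r0:2,r1:Mul1,r2:7,r3:Add1,r4:8,r5:9
c3: issue ADD r4<-Add2 | r0:2,r1:Mul1,r2:7,r3:Add1,r4:Add2,r5:9
c4: issue ADD r0<-Add3 | r0:Add3,r1:Mul1,r2:7,r3:Add1,r4:Add2,r5:9
c5: CDB Add1=10; issue MUL r5<-Mul2 | r0:Add3,r1:Mul1,r2:7,r3:10,r4:Add2,r5:Mul2
c6: CDB Add2=16; issue SUB r2<-Add1 | r0:Add3,r1:Mul1,r2:Add1,r3:10,r4:16,r5:Mul2
c7: CDB Mul1=64; issue SUB r1<-Add2 | r0:Add3,r1:Add2,r2:Add1,r3:10,r4:16,r5:Mul2
c8: stall | r0:Add3,r1:Add2,r2:Add1,r3:10,r4:16,r5:Mul2
c9: CDB Add3=18; issue ADD r2<-Add3 | r0:18,r1:Add2,r2:Add3,r3:10,r4:16,r5:Mul2
c10: stall | r0:18,r1:Add2,r2:Add3,r3:10,r4:16,r5:Mul2
c11: stall | r0:18,r1:Add2,r2:Add3,r3:10,r4:16,r5:Mul2
c12: CDB Mul2=4096; stall | r0:18,r1:Add2,r2:Add3,r3:10,r4:16,r5:4096
c13: stall | r0:18,r1:Add2,r2:Add3,r3:10,r4:16,r5:4096
c14: stall | r0:18,r1:Add2,r2:Add3,r3:10,r4:16,r5:4096
c15: CDB Add1=4080; issue ADD r5<-Add1 | r0:18,r1:Add2,r2:Add3,r3:10,r4:16,r5:Add1
c16: stall | r0:18,r1:Add2,r2:Add3,r3:10,r4:16,r5:Add1
c17: stall | r0:18,r1:Add2,r2:Add3,r3:10,r4:16,r5:Add1
c18: CDB Add2=-4064; issue ADD r1<-Add2 | r0:18,r1:Add2,r2:Add3,r3:10,r4:16,r5:Add1
c19: CDB Add3=4098 | r0:18,r1:Add2,r2:4098,r3:10,r4:16,r5:Add1
c20: - | r0:18,r1:Add2,r2:4098,r3:10,r4:16,r5:Add1
c21: - | r0:18,r1:Add2,r2:4098,r3:10,r4:16,r5:Add1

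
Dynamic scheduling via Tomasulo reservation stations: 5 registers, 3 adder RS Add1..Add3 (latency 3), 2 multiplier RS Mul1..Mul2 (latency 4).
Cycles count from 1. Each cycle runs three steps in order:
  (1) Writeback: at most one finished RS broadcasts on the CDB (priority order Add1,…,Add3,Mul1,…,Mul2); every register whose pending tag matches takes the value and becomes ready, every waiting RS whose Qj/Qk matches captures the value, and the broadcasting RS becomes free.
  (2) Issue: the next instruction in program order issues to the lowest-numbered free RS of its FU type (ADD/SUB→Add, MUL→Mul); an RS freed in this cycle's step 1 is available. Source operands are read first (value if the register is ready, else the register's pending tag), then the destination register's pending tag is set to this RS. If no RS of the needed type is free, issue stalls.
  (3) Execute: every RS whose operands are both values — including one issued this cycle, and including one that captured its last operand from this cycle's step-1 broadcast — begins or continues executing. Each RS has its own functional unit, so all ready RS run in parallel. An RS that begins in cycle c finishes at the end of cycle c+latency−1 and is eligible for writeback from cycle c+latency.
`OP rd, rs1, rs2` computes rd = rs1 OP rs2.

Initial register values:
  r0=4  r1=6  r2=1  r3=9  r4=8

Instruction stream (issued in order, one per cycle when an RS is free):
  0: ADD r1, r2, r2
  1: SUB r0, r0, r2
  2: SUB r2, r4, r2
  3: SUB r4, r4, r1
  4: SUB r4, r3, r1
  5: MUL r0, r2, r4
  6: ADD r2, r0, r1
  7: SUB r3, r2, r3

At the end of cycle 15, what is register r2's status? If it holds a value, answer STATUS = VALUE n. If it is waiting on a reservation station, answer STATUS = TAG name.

STATUS = VALUE 51

c1: issue ADD r1<-Add1 | r0:4,r1:Add1,r2:1,r3:9,r4:8
c2: issue SUB r0<-Add2 | r0:Add2,r1:Add1,r2:1,r3:9,r4:8
c3: issue SUB r2<-Add3 | r0:Add2,r1:Add1,r2:Add3,r3:9,r4:8
c4: CDB Add1=2; issue SUB r4<-Add1 | r0:Add2,r1:2,r2:Add3,r3:9,r4:Add1
c5: CDB Add2=3; issue SUB r4<-Add2 | r0:3,r1:2,r2:Add3,r3:9,r4:Add2
c6: CDB Add3=7; issue MUL r0<-Mul1 | r0:Mul1,r1:2,r2:7,r3:9,r4:Add2
c7: CDB Add1=6; issue ADD r2<-Add1 | r0:Mul1,r1:2,r2:Add1,r3:9,r4:Add2
c8: CDB Add2=7; issue SUB r3<-Add2 | r0:Mul1,r1:2,r2:Add1,r3:Add2,r4:7
c9: - | r0:Mul1,r1:2,r2:Add1,r3:Add2,r4:7
c10: - | r0:Mul1,r1:2,r2:Add1,r3:Add2,r4:7
c11: - | r0:Mul1,r1:2,r2:Add1,r3:Add2,r4:7
c12: CDB Mul1=49 | r0:49,r1:2,r2:Add1,r3:Add2,r4:7
c13: - | r0:49,r1:2,r2:Add1,r3:Add2,r4:7
c14: - | r0:49,r1:2,r2:Add1,r3:Add2,r4:7
c15: CDB Add1=51 | r0:49,r1:2,r2:51,r3:Add2,r4:7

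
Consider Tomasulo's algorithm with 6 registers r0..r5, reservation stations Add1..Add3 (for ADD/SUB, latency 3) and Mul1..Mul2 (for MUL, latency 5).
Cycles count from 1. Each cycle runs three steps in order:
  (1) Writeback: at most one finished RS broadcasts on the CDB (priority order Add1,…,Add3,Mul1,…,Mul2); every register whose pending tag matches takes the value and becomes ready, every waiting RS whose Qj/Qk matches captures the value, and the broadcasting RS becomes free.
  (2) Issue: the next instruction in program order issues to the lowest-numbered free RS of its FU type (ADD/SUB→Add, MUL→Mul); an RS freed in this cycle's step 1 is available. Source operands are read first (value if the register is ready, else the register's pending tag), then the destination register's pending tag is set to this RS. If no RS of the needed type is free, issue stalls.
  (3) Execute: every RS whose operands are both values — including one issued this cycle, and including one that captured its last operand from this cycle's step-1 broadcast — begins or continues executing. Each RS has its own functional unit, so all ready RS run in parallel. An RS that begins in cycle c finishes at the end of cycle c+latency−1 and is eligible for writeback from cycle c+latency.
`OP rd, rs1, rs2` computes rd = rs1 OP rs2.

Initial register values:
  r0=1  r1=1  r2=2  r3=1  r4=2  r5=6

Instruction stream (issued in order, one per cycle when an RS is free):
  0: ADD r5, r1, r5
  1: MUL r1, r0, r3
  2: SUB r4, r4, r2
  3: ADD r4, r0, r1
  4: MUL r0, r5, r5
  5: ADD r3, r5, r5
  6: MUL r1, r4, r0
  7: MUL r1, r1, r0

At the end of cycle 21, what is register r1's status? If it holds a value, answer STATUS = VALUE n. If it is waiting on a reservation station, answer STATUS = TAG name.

STATUS = VALUE 4802

cycle 1: issue ADD r5<-Add1 // r0:1,r1:1,r2:2,r3:1,r4:2,r5:Add1
cycle 2: issue MUL r1<-Mul1 // r0:1,r1:Mul1,r2:2,r3:1,r4:2,r5:Add1
cycle 3: issue SUB r4<-Add2 // r0:1,r1:Mul1,r2:2,r3:1,r4:Add2,r5:Add1
cycle 4: CDB Add1=7; issue ADD r4<-Add1 // r0:1,r1:Mul1,r2:2,r3:1,r4:Add1,r5:7
cycle 5: issue MUL r0<-Mul2 // r0:Mul2,r1:Mul1,r2:2,r3:1,r4:Add1,r5:7
cycle 6: CDB Add2=0; issue ADD r3<-Add2 // r0:Mul2,r1:Mul1,r2:2,r3:Add2,r4:Add1,r5:7
cycle 7: CDB Mul1=1; issue MUL r1<-Mul1 // r0:Mul2,r1:Mul1,r2:2,r3:Add2,r4:Add1,r5:7
cycle 8: stall // r0:Mul2,r1:Mul1,r2:2,r3:Add2,r4:Add1,r5:7
cycle 9: CDB Add2=14; stall // r0:Mul2,r1:Mul1,r2:2,r3:14,r4:Add1,r5:7
cycle 10: CDB Add1=2; stall // r0:Mul2,r1:Mul1,r2:2,r3:14,r4:2,r5:7
cycle 11: CDB Mul2=49; issue MUL r1<-Mul2 // r0:49,r1:Mul2,r2:2,r3:14,r4:2,r5:7
cycle 12: - // r0:49,r1:Mul2,r2:2,r3:14,r4:2,r5:7
cycle 13: - // r0:49,r1:Mul2,r2:2,r3:14,r4:2,r5:7
cycle 14: - // r0:49,r1:Mul2,r2:2,r3:14,r4:2,r5:7
cycle 15: - // r0:49,r1:Mul2,r2:2,r3:14,r4:2,r5:7
cycle 16: CDB Mul1=98 // r0:49,r1:Mul2,r2:2,r3:14,r4:2,r5:7
cycle 17: - // r0:49,r1:Mul2,r2:2,r3:14,r4:2,r5:7
cycle 18: - // r0:49,r1:Mul2,r2:2,r3:14,r4:2,r5:7
cycle 19: - // r0:49,r1:Mul2,r2:2,r3:14,r4:2,r5:7
cycle 20: - // r0:49,r1:Mul2,r2:2,r3:14,r4:2,r5:7
cycle 21: CDB Mul2=4802 // r0:49,r1:4802,r2:2,r3:14,r4:2,r5:7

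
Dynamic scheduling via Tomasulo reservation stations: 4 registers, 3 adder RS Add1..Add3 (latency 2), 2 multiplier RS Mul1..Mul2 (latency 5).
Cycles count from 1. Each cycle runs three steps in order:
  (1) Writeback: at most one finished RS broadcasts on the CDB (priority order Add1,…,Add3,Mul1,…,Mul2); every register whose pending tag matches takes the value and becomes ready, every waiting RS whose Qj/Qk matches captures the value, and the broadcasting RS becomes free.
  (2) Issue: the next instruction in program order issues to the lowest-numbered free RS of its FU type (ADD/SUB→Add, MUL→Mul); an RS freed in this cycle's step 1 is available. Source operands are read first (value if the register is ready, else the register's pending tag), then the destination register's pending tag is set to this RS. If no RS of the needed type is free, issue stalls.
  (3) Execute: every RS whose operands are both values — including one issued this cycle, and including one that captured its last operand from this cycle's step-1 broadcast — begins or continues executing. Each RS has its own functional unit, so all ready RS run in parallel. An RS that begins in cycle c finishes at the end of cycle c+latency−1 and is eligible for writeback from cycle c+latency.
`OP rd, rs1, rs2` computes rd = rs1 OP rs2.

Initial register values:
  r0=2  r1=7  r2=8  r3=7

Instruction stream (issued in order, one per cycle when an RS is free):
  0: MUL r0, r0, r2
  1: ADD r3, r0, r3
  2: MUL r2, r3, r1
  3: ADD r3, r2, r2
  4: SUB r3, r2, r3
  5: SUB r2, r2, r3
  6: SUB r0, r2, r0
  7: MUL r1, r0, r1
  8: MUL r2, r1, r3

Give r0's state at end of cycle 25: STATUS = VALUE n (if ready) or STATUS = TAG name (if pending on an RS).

STATUS = VALUE 306

cycle 1: issue MUL r0<-Mul1 // r0:Mul1,r1:7,r2:8,r3:7
cycle 2: issue ADD r3<-Add1 // r0:Mul1,r1:7,r2:8,r3:Add1
cycle 3: issue MUL r2<-Mul2 // r0:Mul1,r1:7,r2:Mul2,r3:Add1
cycle 4: issue ADD r3<-Add2 // r0:Mul1,r1:7,r2:Mul2,r3:Add2
cycle 5: issue SUB r3<-Add3 // r0:Mul1,r1:7,r2:Mul2,r3:Add3
cycle 6: CDB Mul1=16; stall // r0:16,r1:7,r2:Mul2,r3:Add3
cycle 7: stall // r0:16,r1:7,r2:Mul2,r3:Add3
cycle 8: CDB Add1=23; issue SUB r2<-Add1 // r0:16,r1:7,r2:Add1,r3:Add3
cycle 9: stall // r0:16,r1:7,r2:Add1,r3:Add3
cycle 10: stall // r0:16,r1:7,r2:Add1,r3:Add3
cycle 11: stall // r0:16,r1:7,r2:Add1,r3:Add3
cycle 12: stall // r0:16,r1:7,r2:Add1,r3:Add3
cycle 13: CDB Mul2=161; stall // r0:16,r1:7,r2:Add1,r3:Add3
cycle 14: stall // r0:16,r1:7,r2:Add1,r3:Add3
cycle 15: CDB Add2=322; issue SUB r0<-Add2 // r0:Add2,r1:7,r2:Add1,r3:Add3
cycle 16: issue MUL r1<-Mul1 // r0:Add2,r1:Mul1,r2:Add1,r3:Add3
cycle 17: CDB Add3=-161; issue MUL r2<-Mul2 // r0:Add2,r1:Mul1,r2:Mul2,r3:-161
cycle 18: - // r0:Add2,r1:Mul1,r2:Mul2,r3:-161
cycle 19: CDB Add1=322 // r0:Add2,r1:Mul1,r2:Mul2,r3:-161
cycle 20: - // r0:Add2,r1:Mul1,r2:Mul2,r3:-161
cycle 21: CDB Add2=306 // r0:306,r1:Mul1,r2:Mul2,r3:-161
cycle 22: - // r0:306,r1:Mul1,r2:Mul2,r3:-161
cycle 23: - // r0:306,r1:Mul1,r2:Mul2,r3:-161
cycle 24: - // r0:306,r1:Mul1,r2:Mul2,r3:-161
cycle 25: - // r0:306,r1:Mul1,r2:Mul2,r3:-161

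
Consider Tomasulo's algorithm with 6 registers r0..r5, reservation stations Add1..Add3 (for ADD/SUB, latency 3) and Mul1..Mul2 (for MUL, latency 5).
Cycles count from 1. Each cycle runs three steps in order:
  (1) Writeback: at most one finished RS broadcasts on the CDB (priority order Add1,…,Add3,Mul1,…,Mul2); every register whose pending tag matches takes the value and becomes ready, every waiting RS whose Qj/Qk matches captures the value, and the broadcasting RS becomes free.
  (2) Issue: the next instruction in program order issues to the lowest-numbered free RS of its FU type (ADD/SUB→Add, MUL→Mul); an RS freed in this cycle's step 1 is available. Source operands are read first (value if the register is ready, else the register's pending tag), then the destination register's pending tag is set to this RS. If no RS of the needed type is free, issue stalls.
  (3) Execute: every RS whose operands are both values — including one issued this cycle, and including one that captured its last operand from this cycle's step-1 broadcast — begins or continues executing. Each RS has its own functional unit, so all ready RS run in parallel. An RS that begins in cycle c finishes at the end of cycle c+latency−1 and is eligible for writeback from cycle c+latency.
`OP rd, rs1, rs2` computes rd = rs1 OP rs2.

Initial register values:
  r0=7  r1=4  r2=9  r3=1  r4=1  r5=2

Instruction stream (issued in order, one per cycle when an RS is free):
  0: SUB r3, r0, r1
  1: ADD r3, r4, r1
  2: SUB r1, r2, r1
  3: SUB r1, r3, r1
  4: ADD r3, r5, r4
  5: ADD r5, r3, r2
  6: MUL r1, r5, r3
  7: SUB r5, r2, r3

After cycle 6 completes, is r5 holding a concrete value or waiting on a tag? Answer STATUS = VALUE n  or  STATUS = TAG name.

STATUS = TAG Add3

  c1: issue SUB r3<-Add1  regs: r0:7,r1:4,r2:9,r3:Add1,r4:1,r5:2
  c2: issue ADD r3<-Add2  regs: r0:7,r1:4,r2:9,r3:Add2,r4:1,r5:2
  c3: issue SUB r1<-Add3  regs: r0:7,r1:Add3,r2:9,r3:Add2,r4:1,r5:2
  c4: CDB Add1=3; issue SUB r1<-Add1  regs: r0:7,r1:Add1,r2:9,r3:Add2,r4:1,r5:2
  c5: CDB Add2=5; issue ADD r3<-Add2  regs: r0:7,r1:Add1,r2:9,r3:Add2,r4:1,r5:2
  c6: CDB Add3=5; issue ADD r5<-Add3  regs: r0:7,r1:Add1,r2:9,r3:Add2,r4:1,r5:Add3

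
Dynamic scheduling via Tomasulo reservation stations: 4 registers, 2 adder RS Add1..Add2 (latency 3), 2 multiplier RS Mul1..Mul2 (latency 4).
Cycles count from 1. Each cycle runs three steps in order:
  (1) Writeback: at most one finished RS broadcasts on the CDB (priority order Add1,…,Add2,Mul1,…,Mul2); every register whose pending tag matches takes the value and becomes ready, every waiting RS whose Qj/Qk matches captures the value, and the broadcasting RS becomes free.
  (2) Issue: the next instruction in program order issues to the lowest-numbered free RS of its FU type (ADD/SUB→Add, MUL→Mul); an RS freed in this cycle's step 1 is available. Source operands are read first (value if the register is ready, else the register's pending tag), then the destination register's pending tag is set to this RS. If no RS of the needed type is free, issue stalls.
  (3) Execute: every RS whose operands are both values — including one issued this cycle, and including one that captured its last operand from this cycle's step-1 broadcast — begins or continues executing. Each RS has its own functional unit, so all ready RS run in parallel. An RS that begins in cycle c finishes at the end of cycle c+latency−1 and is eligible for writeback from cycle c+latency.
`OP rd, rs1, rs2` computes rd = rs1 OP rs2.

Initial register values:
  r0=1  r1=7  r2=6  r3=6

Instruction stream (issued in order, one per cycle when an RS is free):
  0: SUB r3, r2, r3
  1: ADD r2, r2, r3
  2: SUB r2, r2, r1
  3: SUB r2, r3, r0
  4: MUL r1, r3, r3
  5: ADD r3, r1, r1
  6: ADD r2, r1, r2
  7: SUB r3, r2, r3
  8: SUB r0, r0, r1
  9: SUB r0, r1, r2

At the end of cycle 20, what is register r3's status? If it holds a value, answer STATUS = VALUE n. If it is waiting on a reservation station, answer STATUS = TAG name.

STATUS = VALUE -1

cycle 1: issue SUB r3<-Add1 // r0:1,r1:7,r2:6,r3:Add1
cycle 2: issue ADD r2<-Add2 // r0:1,r1:7,r2:Add2,r3:Add1
cycle 3: stall // r0:1,r1:7,r2:Add2,r3:Add1
cycle 4: CDB Add1=0; issue SUB r2<-Add1 // r0:1,r1:7,r2:Add1,r3:0
cycle 5: stall // r0:1,r1:7,r2:Add1,r3:0
cycle 6: stall // r0:1,r1:7,r2:Add1,r3:0
cycle 7: CDB Add2=6; issue SUB r2<-Add2 // r0:1,r1:7,r2:Add2,r3:0
cycle 8: issue MUL r1<-Mul1 // r0:1,r1:Mul1,r2:Add2,r3:0
cycle 9: stall // r0:1,r1:Mul1,r2:Add2,r3:0
cycle 10: CDB Add1=-1; issue ADD r3<-Add1 // r0:1,r1:Mul1,r2:Add2,r3:Add1
cycle 11: CDB Add2=-1; issue ADD r2<-Add2 // r0:1,r1:Mul1,r2:Add2,r3:Add1
cycle 12: CDB Mul1=0; stall // r0:1,r1:0,r2:Add2,r3:Add1
cycle 13: stall // r0:1,r1:0,r2:Add2,r3:Add1
cycle 14: stall // r0:1,r1:0,r2:Add2,r3:Add1
cycle 15: CDB Add1=0; issue SUB r3<-Add1 // r0:1,r1:0,r2:Add2,r3:Add1
cycle 16: CDB Add2=-1; issue SUB r0<-Add2 // r0:Add2,r1:0,r2:-1,r3:Add1
cycle 17: stall // r0:Add2,r1:0,r2:-1,r3:Add1
cycle 18: stall // r0:Add2,r1:0,r2:-1,r3:Add1
cycle 19: CDB Add1=-1; issue SUB r0<-Add1 // r0:Add1,r1:0,r2:-1,r3:-1
cycle 20: CDB Add2=1 // r0:Add1,r1:0,r2:-1,r3:-1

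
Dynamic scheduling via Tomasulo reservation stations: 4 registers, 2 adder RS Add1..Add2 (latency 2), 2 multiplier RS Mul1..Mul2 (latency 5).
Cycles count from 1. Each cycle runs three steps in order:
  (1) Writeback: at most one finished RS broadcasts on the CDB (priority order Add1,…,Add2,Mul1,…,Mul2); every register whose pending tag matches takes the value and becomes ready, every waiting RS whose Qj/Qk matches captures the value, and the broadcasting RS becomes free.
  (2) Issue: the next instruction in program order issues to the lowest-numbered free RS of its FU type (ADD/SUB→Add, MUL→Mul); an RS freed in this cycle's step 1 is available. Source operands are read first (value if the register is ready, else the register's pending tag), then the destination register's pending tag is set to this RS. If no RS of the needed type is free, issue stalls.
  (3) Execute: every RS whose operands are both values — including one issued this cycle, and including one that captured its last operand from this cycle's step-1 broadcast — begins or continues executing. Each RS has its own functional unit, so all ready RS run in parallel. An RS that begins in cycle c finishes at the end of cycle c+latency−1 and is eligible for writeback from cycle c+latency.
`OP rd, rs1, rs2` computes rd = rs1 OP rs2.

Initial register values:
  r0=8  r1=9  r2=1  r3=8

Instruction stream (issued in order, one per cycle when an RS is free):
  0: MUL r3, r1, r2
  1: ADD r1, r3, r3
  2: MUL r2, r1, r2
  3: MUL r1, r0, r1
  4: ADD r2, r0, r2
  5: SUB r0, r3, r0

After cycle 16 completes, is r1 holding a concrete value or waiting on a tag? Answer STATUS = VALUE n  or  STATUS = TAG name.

STATUS = VALUE 144

  c1: issue MUL r3<-Mul1  regs: r0:8,r1:9,r2:1,r3:Mul1
  c2: issue ADD r1<-Add1  regs: r0:8,r1:Add1,r2:1,r3:Mul1
  c3: issue MUL r2<-Mul2  regs: r0:8,r1:Add1,r2:Mul2,r3:Mul1
  c4: stall  regs: r0:8,r1:Add1,r2:Mul2,r3:Mul1
  c5: stall  regs: r0:8,r1:Add1,r2:Mul2,r3:Mul1
  c6: CDB Mul1=9; issue MUL r1<-Mul1  regs: r0:8,r1:Mul1,r2:Mul2,r3:9
  c7: issue ADD r2<-Add2  regs: r0:8,r1:Mul1,r2:Add2,r3:9
  c8: CDB Add1=18; issue SUB r0<-Add1  regs: r0:Add1,r1:Mul1,r2:Add2,r3:9
  c9: -  regs: r0:Add1,r1:Mul1,r2:Add2,r3:9
  c10: CDB Add1=1  regs: r0:1,r1:Mul1,r2:Add2,r3:9
  c11: -  regs: r0:1,r1:Mul1,r2:Add2,r3:9
  c12: -  regs: r0:1,r1:Mul1,r2:Add2,r3:9
  c13: CDB Mul1=144  regs: r0:1,r1:144,r2:Add2,r3:9
  c14: CDB Mul2=18  regs: r0:1,r1:144,r2:Add2,r3:9
  c15: -  regs: r0:1,r1:144,r2:Add2,r3:9
  c16: CDB Add2=26  regs: r0:1,r1:144,r2:26,r3:9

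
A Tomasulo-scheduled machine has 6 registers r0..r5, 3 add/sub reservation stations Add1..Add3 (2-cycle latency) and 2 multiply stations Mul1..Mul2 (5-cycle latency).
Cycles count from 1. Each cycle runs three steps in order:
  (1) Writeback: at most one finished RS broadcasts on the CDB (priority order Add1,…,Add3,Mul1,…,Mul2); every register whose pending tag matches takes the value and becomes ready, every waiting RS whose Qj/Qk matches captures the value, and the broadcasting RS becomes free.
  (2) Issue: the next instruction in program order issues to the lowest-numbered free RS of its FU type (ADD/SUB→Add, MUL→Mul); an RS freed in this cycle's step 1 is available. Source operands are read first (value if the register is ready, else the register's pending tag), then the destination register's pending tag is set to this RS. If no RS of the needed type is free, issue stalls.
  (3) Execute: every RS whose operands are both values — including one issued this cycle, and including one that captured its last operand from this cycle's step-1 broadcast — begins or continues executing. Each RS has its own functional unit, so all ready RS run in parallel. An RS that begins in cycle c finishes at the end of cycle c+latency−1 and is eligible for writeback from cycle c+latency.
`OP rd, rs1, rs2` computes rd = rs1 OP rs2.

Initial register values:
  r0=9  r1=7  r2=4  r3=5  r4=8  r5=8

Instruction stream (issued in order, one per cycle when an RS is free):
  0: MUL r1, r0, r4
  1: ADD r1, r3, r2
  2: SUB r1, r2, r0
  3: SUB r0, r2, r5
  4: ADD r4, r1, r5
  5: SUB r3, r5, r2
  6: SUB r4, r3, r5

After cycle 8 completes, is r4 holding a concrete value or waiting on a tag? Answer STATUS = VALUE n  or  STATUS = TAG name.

STATUS = TAG Add2

c1: issue MUL r1<-Mul1 | r0:9,r1:Mul1,r2:4,r3:5,r4:8,r5:8
c2: issue ADD r1<-Add1 | r0:9,r1:Add1,r2:4,r3:5,r4:8,r5:8
c3: issue SUB r1<-Add2 | r0:9,r1:Add2,r2:4,r3:5,r4:8,r5:8
c4: CDB Add1=9; issue SUB r0<-Add1 | r0:Add1,r1:Add2,r2:4,r3:5,r4:8,r5:8
c5: CDB Add2=-5; issue ADD r4<-Add2 | r0:Add1,r1:-5,r2:4,r3:5,r4:Add2,r5:8
c6: CDB Add1=-4; issue SUB r3<-Add1 | r0:-4,r1:-5,r2:4,r3:Add1,r4:Add2,r5:8
c7: CDB Add2=3; issue SUB r4<-Add2 | r0:-4,r1:-5,r2:4,r3:Add1,r4:Add2,r5:8
c8: CDB Add1=4 | r0:-4,r1:-5,r2:4,r3:4,r4:Add2,r5:8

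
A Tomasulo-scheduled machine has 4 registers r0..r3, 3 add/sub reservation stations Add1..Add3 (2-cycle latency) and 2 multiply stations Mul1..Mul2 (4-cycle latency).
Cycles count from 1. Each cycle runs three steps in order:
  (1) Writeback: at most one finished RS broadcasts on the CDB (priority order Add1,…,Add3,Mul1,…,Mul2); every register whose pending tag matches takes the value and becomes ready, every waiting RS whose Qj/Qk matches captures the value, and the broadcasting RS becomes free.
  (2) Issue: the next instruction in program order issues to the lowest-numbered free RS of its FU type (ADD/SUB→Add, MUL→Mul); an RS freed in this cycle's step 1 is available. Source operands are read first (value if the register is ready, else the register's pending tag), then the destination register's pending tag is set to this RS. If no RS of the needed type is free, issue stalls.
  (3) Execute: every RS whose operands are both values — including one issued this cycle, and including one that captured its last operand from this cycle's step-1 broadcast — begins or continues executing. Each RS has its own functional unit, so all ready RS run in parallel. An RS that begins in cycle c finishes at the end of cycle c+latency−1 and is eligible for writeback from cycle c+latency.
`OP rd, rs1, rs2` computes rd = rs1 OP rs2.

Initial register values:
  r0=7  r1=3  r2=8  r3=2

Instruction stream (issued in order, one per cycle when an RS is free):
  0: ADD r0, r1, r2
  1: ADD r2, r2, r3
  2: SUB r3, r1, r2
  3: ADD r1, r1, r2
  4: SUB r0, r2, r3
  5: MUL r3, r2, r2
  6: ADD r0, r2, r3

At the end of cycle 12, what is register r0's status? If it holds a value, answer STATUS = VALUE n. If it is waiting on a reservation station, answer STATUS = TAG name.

STATUS = VALUE 110

  c1: issue ADD r0<-Add1  regs: r0:Add1,r1:3,r2:8,r3:2
  c2: issue ADD r2<-Add2  regs: r0:Add1,r1:3,r2:Add2,r3:2
  c3: CDB Add1=11; issue SUB r3<-Add1  regs: r0:11,r1:3,r2:Add2,r3:Add1
  c4: CDB Add2=10; issue ADD r1<-Add2  regs: r0:11,r1:Add2,r2:10,r3:Add1
  c5: issue SUB r0<-Add3  regs: r0:Add3,r1:Add2,r2:10,r3:Add1
  c6: CDB Add1=-7; issue MUL r3<-Mul1  regs: r0:Add3,r1:Add2,r2:10,r3:Mul1
  c7: CDB Add2=13; issue ADD r0<-Add1  regs: r0:Add1,r1:13,r2:10,r3:Mul1
  c8: CDB Add3=17  regs: r0:Add1,r1:13,r2:10,r3:Mul1
  c9: -  regs: r0:Add1,r1:13,r2:10,r3:Mul1
  c10: CDB Mul1=100  regs: r0:Add1,r1:13,r2:10,r3:100
  c11: -  regs: r0:Add1,r1:13,r2:10,r3:100
  c12: CDB Add1=110  regs: r0:110,r1:13,r2:10,r3:100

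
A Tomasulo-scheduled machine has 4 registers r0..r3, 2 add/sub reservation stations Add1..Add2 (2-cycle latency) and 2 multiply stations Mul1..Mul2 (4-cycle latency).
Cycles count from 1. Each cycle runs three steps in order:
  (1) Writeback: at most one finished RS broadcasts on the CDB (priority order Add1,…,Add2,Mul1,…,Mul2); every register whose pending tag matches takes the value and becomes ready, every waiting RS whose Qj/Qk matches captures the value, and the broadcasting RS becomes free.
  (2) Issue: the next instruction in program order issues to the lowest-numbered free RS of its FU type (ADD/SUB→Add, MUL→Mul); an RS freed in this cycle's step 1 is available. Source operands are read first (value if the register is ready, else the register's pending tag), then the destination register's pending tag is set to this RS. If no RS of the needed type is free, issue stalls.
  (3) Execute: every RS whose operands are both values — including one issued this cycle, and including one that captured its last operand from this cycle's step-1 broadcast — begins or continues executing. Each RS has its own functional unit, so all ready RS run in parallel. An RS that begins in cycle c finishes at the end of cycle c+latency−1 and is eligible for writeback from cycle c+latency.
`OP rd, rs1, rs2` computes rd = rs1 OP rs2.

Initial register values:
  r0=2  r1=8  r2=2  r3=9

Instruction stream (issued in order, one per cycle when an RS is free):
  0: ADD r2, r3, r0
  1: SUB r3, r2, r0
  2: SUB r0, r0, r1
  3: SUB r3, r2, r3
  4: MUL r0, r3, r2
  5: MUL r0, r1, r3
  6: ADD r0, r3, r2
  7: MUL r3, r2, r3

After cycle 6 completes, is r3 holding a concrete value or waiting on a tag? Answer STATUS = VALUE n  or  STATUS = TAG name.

c1: issue ADD r2<-Add1 | r0:2,r1:8,r2:Add1,r3:9
c2: issue SUB r3<-Add2 | r0:2,r1:8,r2:Add1,r3:Add2
c3: CDB Add1=11; issue SUB r0<-Add1 | r0:Add1,r1:8,r2:11,r3:Add2
c4: stall | r0:Add1,r1:8,r2:11,r3:Add2
c5: CDB Add1=-6; issue SUB r3<-Add1 | r0:-6,r1:8,r2:11,r3:Add1
c6: CDB Add2=9; issue MUL r0<-Mul1 | r0:Mul1,r1:8,r2:11,r3:Add1

STATUS = TAG Add1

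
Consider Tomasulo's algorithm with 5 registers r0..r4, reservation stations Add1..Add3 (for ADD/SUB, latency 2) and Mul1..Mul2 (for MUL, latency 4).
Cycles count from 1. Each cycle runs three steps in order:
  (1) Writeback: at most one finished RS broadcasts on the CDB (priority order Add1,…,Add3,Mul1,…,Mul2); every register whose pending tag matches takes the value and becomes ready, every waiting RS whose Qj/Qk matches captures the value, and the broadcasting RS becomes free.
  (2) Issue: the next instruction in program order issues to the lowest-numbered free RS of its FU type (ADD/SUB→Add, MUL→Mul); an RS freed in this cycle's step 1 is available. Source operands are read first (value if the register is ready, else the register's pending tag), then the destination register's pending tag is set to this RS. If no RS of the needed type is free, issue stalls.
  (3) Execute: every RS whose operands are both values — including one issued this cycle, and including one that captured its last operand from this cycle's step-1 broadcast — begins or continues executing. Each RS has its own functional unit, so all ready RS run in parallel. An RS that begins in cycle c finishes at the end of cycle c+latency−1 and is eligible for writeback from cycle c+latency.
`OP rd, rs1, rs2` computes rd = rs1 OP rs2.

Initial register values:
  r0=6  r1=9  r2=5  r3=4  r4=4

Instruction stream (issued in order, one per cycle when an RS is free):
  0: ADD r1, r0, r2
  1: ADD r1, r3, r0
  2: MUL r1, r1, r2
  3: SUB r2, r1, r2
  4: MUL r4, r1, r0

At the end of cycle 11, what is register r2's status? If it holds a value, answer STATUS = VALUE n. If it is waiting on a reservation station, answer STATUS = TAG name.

STATUS = VALUE 45

c1: issue ADD r1<-Add1 | r0:6,r1:Add1,r2:5,r3:4,r4:4
c2: issue ADD r1<-Add2 | r0:6,r1:Add2,r2:5,r3:4,r4:4
c3: CDB Add1=11; issue MUL r1<-Mul1 | r0:6,r1:Mul1,r2:5,r3:4,r4:4
c4: CDB Add2=10; issue SUB r2<-Add1 | r0:6,r1:Mul1,r2:Add1,r3:4,r4:4
c5: issue MUL r4<-Mul2 | r0:6,r1:Mul1,r2:Add1,r3:4,r4:Mul2
c6: - | r0:6,r1:Mul1,r2:Add1,r3:4,r4:Mul2
c7: - | r0:6,r1:Mul1,r2:Add1,r3:4,r4:Mul2
c8: CDB Mul1=50 | r0:6,r1:50,r2:Add1,r3:4,r4:Mul2
c9: - | r0:6,r1:50,r2:Add1,r3:4,r4:Mul2
c10: CDB Add1=45 | r0:6,r1:50,r2:45,r3:4,r4:Mul2
c11: - | r0:6,r1:50,r2:45,r3:4,r4:Mul2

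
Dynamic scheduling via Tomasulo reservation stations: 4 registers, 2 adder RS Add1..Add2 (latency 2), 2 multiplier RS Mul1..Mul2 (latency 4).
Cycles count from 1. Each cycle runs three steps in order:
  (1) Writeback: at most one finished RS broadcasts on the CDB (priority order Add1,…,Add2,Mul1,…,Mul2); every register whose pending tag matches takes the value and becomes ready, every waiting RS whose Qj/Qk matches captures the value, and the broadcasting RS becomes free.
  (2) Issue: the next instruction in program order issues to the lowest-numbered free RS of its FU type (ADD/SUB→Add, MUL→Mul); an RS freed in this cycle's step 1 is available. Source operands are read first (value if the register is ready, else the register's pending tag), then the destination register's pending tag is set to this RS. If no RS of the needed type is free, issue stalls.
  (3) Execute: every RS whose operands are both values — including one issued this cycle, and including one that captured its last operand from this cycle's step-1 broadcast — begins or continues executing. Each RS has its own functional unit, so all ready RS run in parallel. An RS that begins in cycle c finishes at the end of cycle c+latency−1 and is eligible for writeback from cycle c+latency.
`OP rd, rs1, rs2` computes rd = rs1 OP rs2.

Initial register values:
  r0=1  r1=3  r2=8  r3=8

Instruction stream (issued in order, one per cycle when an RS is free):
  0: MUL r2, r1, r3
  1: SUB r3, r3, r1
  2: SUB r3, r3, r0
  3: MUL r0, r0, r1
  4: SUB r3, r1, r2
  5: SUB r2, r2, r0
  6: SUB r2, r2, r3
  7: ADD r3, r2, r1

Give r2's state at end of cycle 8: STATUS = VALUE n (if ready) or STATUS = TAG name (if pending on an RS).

STATUS = TAG Add1

cycle 1: issue MUL r2<-Mul1 // r0:1,r1:3,r2:Mul1,r3:8
cycle 2: issue SUB r3<-Add1 // r0:1,r1:3,r2:Mul1,r3:Add1
cycle 3: issue SUB r3<-Add2 // r0:1,r1:3,r2:Mul1,r3:Add2
cycle 4: CDB Add1=5; issue MUL r0<-Mul2 // r0:Mul2,r1:3,r2:Mul1,r3:Add2
cycle 5: CDB Mul1=24; issue SUB r3<-Add1 // r0:Mul2,r1:3,r2:24,r3:Add1
cycle 6: CDB Add2=4; issue SUB r2<-Add2 // r0:Mul2,r1:3,r2:Add2,r3:Add1
cycle 7: CDB Add1=-21; issue SUB r2<-Add1 // r0:Mul2,r1:3,r2:Add1,r3:-21
cycle 8: CDB Mul2=3; stall // r0:3,r1:3,r2:Add1,r3:-21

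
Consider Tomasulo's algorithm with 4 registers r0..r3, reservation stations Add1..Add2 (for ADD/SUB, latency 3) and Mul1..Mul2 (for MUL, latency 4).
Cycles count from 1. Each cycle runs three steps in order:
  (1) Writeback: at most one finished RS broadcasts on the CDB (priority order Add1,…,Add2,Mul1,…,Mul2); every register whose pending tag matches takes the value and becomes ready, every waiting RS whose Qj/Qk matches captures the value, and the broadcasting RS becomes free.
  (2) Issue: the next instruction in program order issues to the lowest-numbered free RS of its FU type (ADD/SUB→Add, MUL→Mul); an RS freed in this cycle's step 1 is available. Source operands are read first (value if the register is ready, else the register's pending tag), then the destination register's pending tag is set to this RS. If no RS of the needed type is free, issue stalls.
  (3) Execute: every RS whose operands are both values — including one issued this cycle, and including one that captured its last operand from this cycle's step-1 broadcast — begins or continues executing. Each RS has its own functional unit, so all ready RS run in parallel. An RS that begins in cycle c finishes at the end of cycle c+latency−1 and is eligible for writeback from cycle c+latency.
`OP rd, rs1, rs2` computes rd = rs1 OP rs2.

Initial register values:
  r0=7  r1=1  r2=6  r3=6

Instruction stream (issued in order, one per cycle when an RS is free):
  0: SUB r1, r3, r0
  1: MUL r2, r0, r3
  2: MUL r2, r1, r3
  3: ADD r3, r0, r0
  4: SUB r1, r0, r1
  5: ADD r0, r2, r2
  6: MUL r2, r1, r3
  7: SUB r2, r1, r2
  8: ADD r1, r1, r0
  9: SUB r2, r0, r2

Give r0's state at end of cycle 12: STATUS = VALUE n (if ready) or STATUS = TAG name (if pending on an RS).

STATUS = VALUE -12

cycle 1: issue SUB r1<-Add1 // r0:7,r1:Add1,r2:6,r3:6
cycle 2: issue MUL r2<-Mul1 // r0:7,r1:Add1,r2:Mul1,r3:6
cycle 3: issue MUL r2<-Mul2 // r0:7,r1:Add1,r2:Mul2,r3:6
cycle 4: CDB Add1=-1; issue ADD r3<-Add1 // r0:7,r1:-1,r2:Mul2,r3:Add1
cycle 5: issue SUB r1<-Add2 // r0:7,r1:Add2,r2:Mul2,r3:Add1
cycle 6: CDB Mul1=42; stall // r0:7,r1:Add2,r2:Mul2,r3:Add1
cycle 7: CDB Add1=14; issue ADD r0<-Add1 // r0:Add1,r1:Add2,r2:Mul2,r3:14
cycle 8: CDB Add2=8; issue MUL r2<-Mul1 // r0:Add1,r1:8,r2:Mul1,r3:14
cycle 9: CDB Mul2=-6; issue SUB r2<-Add2 // r0:Add1,r1:8,r2:Add2,r3:14
cycle 10: stall // r0:Add1,r1:8,r2:Add2,r3:14
cycle 11: stall // r0:Add1,r1:8,r2:Add2,r3:14
cycle 12: CDB Add1=-12; issue ADD r1<-Add1 // r0:-12,r1:Add1,r2:Add2,r3:14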